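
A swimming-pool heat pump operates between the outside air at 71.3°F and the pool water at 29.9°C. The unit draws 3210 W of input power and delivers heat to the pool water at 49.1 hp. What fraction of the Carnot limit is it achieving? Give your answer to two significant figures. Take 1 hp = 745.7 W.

Converting, Q̇_H = 49.10 hp = 36610 W, so COP_actual = Q̇_H/Ẇ = 36610/3210 = 11.41.
In absolute terms T_C = 294.98 K and T_H = 303.05 K, so ΔT = 8.067 K.
COP_Carnot = T_H/ΔT = 303.05/8.067 = 37.57.
η_II = COP_actual/COP_Carnot = 11.41/37.57 = 0.3036.

0.30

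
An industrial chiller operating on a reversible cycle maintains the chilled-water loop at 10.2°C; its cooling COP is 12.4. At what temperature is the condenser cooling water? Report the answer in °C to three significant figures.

33.1 °C

COP_R = T_C/(T_H − T_C) gives T_H − T_C = T_C/COP.
With T_C = 283.35 K, T_H = 283.35 × (1 + 1/12.4) = 306.20 K.
Converting, 306.20 K = 33.05°C.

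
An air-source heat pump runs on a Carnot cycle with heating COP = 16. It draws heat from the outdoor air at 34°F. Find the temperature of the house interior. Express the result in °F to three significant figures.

66.9 °F

COP_HP = T_H/(T_H − T_C) rearranges to T_H = COP·T_C/(COP − 1).
With T_C = 274.26 K, T_H = 16 × 274.26/15.00 = 292.55 K.
Converting, 292.55 K = 66.91°F.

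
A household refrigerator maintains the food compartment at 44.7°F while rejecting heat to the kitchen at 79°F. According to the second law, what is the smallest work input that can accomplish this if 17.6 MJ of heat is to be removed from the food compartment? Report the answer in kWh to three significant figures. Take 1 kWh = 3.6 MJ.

In absolute terms T_C = 280.21 K and T_H = 299.26 K, so ΔT = 19.06 K.
The reversible limit is COP_R = T_C/ΔT = 14.70, so W_min = Q_C/COP = Q_C·ΔT/T_C.
W_min = 17.60 × 19.06/280.21 = 1.197 MJ = 0.3325 kWh.

0.332 kWh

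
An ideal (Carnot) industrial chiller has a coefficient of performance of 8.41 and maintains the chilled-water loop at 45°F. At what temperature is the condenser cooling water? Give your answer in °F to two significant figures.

110 °F

COP_R = T_C/(T_H − T_C) gives T_H − T_C = T_C/COP.
With T_C = 280.37 K, T_H = 280.37 × (1 + 1/8.41) = 313.71 K.
Converting, 313.71 K = 105.01°F.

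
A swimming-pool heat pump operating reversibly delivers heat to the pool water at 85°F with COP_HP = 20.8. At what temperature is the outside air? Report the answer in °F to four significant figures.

COP_HP = T_H/(T_H − T_C) gives T_H − T_C = T_H/COP.
With T_H = 302.59 K, T_C = 302.59 × (1 − 1/20.8) = 288.05 K.
Converting, 288.05 K = 58.81°F.

58.81 °F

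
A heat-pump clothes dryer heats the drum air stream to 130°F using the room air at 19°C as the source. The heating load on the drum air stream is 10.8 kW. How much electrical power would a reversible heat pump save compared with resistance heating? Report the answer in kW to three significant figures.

In absolute terms T_C = 292.15 K and T_H = 327.59 K, so ΔT = 35.44 K.
COP_Carnot = T_H/ΔT = 327.59/35.44 = 9.242.
Resistance heating needs Ẇ_res = Q̇_H = 10.80 kW; the reversible heat pump needs only Ẇ_hp = Q̇_H/COP = 1.169 kW.
Saving = 10.80 − 1.169 = 9.631 kW.

9.63 kW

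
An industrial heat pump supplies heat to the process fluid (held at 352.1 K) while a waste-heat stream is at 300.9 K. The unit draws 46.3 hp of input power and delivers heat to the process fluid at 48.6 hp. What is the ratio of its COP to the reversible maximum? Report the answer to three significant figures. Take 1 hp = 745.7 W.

0.153

COP_actual = Q̇_H/Ẇ = 48.60/46.30 = 1.050.
The reservoir spacing is ΔT = 352.1 − 300.9 = 51.20 K.
COP_Carnot = T_H/ΔT = 352.10/51.20 = 6.877.
η_II = COP_actual/COP_Carnot = 1.050/6.877 = 0.1526.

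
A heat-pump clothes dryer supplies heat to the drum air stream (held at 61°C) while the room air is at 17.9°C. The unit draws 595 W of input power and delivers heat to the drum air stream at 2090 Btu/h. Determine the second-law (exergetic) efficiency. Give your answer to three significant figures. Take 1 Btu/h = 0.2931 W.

Converting, Q̇_H = 2090 Btu/h = 612.6 W, so COP_actual = Q̇_H/Ẇ = 612.6/595.0 = 1.030.
In absolute terms T_C = 291.05 K and T_H = 334.15 K, so ΔT = 43.10 K.
COP_Carnot = T_H/ΔT = 334.15/43.10 = 7.753.
η_II = COP_actual/COP_Carnot = 1.030/7.753 = 0.1328.

0.133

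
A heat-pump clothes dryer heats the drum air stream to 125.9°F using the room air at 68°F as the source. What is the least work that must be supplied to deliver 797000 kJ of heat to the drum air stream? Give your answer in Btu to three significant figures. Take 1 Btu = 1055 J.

In absolute terms T_C = 293.15 K and T_H = 325.32 K, so ΔT = 32.17 K.
The reversible limit is COP_HP = T_H/ΔT = 10.11, so W_min = Q_H/COP = Q_H·ΔT/T_H.
W_min = 797000 × 32.17/325.32 = 78810 kJ = 74700 Btu.

74700 Btu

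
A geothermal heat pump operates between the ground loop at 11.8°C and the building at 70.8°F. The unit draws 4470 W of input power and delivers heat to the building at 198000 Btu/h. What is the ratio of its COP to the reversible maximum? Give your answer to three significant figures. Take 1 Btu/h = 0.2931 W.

0.430

Converting, Q̇_H = 198000 Btu/h = 58030 W, so COP_actual = Q̇_H/Ẇ = 58030/4470 = 12.98.
In absolute terms T_C = 284.95 K and T_H = 294.71 K, so ΔT = 9.756 K.
COP_Carnot = T_H/ΔT = 294.71/9.756 = 30.21.
η_II = COP_actual/COP_Carnot = 12.98/30.21 = 0.4298.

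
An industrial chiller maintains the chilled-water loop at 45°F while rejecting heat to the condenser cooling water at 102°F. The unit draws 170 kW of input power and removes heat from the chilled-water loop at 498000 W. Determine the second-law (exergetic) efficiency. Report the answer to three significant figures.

0.331

Converting, Q̇_C = 498000 W = 498.0 kW, so COP_actual = Q̇_C/Ẇ = 498.0/170.0 = 2.929.
In absolute terms T_C = 280.37 K and T_H = 312.04 K, so ΔT = 31.67 K.
COP_Carnot = T_C/ΔT = 280.37/31.67 = 8.854.
η_II = COP_actual/COP_Carnot = 2.929/8.854 = 0.3309.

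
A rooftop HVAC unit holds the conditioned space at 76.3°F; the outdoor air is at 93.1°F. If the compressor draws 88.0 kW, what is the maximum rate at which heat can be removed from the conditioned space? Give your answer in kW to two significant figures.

In absolute terms T_C = 297.76 K and T_H = 307.09 K, so ΔT = 9.333 K.
COP_Carnot = T_C/ΔT = 297.76/9.333 = 31.90.
Q̇_max = COP_Carnot × Ẇ = 31.90 × 88.00 kW = 2807 kW.

2800 kW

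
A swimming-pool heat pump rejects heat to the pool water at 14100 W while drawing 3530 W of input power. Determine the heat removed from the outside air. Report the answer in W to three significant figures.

10600 W

For a cyclic device the first law requires Q̇_H = Q̇_C + Ẇ.
Q̇_C = Q̇_H − Ẇ = 10570 W.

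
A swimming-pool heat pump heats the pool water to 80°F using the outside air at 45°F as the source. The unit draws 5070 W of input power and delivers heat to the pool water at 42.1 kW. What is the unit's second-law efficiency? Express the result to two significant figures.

0.54

Converting, Q̇_H = 42.10 kW = 42100 W, so COP_actual = Q̇_H/Ẇ = 42100/5070 = 8.304.
In absolute terms T_C = 280.37 K and T_H = 299.82 K, so ΔT = 19.44 K.
COP_Carnot = T_H/ΔT = 299.82/19.44 = 15.42.
η_II = COP_actual/COP_Carnot = 8.304/15.42 = 0.5385.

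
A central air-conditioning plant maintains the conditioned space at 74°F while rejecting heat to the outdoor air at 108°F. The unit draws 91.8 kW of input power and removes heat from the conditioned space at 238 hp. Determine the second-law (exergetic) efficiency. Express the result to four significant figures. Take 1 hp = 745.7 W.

0.1232

Converting, Q̇_C = 238.0 hp = 177.5 kW, so COP_actual = Q̇_C/Ẇ = 177.5/91.80 = 1.933.
In absolute terms T_C = 296.48 K and T_H = 315.37 K, so ΔT = 18.89 K.
COP_Carnot = T_C/ΔT = 296.48/18.89 = 15.70.
η_II = COP_actual/COP_Carnot = 1.933/15.70 = 0.1232.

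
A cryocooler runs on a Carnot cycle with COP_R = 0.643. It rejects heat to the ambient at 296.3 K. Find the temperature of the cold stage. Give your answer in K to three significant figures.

116 K

For a Carnot refrigerator COP_R = T_C/(T_H − T_C), so T_C = COP·T_H/(1 + COP).
With T_H = 296.30 K, T_C = 0.643 × 296.30/1.643 = 115.96 K.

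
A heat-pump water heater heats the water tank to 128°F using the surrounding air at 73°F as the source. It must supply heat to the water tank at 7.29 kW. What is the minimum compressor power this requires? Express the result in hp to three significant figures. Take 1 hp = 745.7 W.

In absolute terms T_C = 295.93 K and T_H = 326.48 K, so ΔT = 30.56 K.
COP_Carnot = T_H/ΔT = 326.48/30.56 = 10.68.
Ẇ_min = Q̇/COP_Carnot = 7.290/10.68 = 0.6823 kW = 0.9149 hp.

0.915 hp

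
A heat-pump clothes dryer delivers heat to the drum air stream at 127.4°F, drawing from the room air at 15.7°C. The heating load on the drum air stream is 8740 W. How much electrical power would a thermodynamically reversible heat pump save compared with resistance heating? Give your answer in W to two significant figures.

In absolute terms T_C = 288.85 K and T_H = 326.15 K, so ΔT = 37.30 K.
COP_Carnot = T_H/ΔT = 326.15/37.30 = 8.744.
Resistance heating needs Ẇ_res = Q̇_H = 8740 W; the reversible heat pump needs only Ẇ_hp = Q̇_H/COP = 999.5 W.
Saving = 8740 − 999.5 = 7740 W.

7700 W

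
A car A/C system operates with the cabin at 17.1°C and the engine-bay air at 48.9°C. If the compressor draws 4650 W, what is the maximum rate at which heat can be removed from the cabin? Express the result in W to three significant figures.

42400 W

In absolute terms T_C = 290.25 K and T_H = 322.05 K, so ΔT = 31.80 K.
COP_Carnot = T_C/ΔT = 290.25/31.80 = 9.127.
Q̇_max = COP_Carnot × Ẇ = 9.127 × 4650 W = 42440 W.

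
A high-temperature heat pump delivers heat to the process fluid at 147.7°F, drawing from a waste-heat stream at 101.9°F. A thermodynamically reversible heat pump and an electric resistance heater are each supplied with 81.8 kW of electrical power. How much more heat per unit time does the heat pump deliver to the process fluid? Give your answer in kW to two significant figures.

In absolute terms T_C = 311.98 K and T_H = 337.43 K, so ΔT = 25.44 K.
COP_Carnot = T_H/ΔT = 337.43/25.44 = 13.26.
The heat pump delivers Q̇_H = COP × Ẇ = 1085 kW; the resistance heater delivers Ẇ = 81.80 kW.
Extra = (COP − 1)·Ẇ = 1003 kW.

1000 kW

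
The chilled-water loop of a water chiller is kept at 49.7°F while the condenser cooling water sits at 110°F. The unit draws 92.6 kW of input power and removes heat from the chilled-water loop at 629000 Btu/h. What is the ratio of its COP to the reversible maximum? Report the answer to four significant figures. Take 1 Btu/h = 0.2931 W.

0.2357

Converting, Q̇_C = 629000 Btu/h = 184.4 kW, so COP_actual = Q̇_C/Ẇ = 184.4/92.60 = 1.991.
In absolute terms T_C = 282.98 K and T_H = 316.48 K, so ΔT = 33.50 K.
COP_Carnot = T_C/ΔT = 282.98/33.50 = 8.447.
η_II = COP_actual/COP_Carnot = 1.991/8.447 = 0.2357.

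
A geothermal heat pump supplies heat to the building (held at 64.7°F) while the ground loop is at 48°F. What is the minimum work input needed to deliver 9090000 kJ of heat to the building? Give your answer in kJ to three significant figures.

289000 kJ

In absolute terms T_C = 282.04 K and T_H = 291.32 K, so ΔT = 9.278 K.
The reversible limit is COP_HP = T_H/ΔT = 31.40, so W_min = Q_H/COP = Q_H·ΔT/T_H.
W_min = 9090000 × 9.278/291.32 = 289500 kJ.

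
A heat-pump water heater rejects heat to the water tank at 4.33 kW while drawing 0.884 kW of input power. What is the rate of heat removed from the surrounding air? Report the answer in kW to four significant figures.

For a cyclic device the first law requires Q̇_H = Q̇_C + Ẇ.
Q̇_C = Q̇_H − Ẇ = 3.446 kW.

3.446 kW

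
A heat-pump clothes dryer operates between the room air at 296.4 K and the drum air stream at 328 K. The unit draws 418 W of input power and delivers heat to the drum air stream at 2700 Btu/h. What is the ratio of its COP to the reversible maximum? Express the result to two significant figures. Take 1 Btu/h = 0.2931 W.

0.18

Converting, Q̇_H = 2700 Btu/h = 791.4 W, so COP_actual = Q̇_H/Ẇ = 791.4/418.0 = 1.893.
The reservoir spacing is ΔT = 328 − 296.4 = 31.60 K.
COP_Carnot = T_H/ΔT = 328.00/31.60 = 10.38.
η_II = COP_actual/COP_Carnot = 1.893/10.38 = 0.1824.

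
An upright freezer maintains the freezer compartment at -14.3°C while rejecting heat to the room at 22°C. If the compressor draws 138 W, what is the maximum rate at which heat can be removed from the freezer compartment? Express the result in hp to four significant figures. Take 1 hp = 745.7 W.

In absolute terms T_C = 258.85 K and T_H = 295.15 K, so ΔT = 36.30 K.
COP_Carnot = T_C/ΔT = 258.85/36.30 = 7.131.
Q̇_max = COP_Carnot × Ẇ = 7.131 × 138.0 W = 984.1 W = 1.320 hp.

1.320 hp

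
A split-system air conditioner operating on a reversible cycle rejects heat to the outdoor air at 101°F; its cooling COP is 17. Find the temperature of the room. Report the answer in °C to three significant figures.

21.0 °C

For a Carnot refrigerator COP_R = T_C/(T_H − T_C), so T_C = COP·T_H/(1 + COP).
With T_H = 311.48 K, T_C = 17 × 311.48/18.00 = 294.18 K.
Converting, 294.18 K = 21.03°C.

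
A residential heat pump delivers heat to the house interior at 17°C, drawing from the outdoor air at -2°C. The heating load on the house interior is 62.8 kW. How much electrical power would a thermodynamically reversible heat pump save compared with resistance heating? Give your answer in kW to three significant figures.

58.7 kW

In absolute terms T_C = 271.15 K and T_H = 290.15 K, so ΔT = 19.00 K.
COP_Carnot = T_H/ΔT = 290.15/19.00 = 15.27.
Resistance heating needs Ẇ_res = Q̇_H = 62.80 kW; the reversible heat pump needs only Ẇ_hp = Q̇_H/COP = 4.112 kW.
Saving = 62.80 − 4.112 = 58.69 kW.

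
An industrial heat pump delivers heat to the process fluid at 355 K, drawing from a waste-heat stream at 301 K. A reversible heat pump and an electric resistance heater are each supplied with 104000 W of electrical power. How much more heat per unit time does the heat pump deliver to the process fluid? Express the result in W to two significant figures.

580000 W

The reservoir spacing is ΔT = 355 − 301 = 54.00 K.
COP_Carnot = T_H/ΔT = 355.00/54.00 = 6.574.
The heat pump delivers Q̇_H = COP × Ẇ = 683700 W; the resistance heater delivers Ẇ = 104000 W.
Extra = (COP − 1)·Ẇ = 579700 W.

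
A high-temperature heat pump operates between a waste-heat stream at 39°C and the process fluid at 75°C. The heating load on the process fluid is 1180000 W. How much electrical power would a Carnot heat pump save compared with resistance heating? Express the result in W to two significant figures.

In absolute terms T_C = 312.15 K and T_H = 348.15 K, so ΔT = 36.00 K.
COP_Carnot = T_H/ΔT = 348.15/36.00 = 9.671.
Resistance heating needs Ẇ_res = Q̇_H = 1180000 W; the reversible heat pump needs only Ẇ_hp = Q̇_H/COP = 122000 W.
Saving = 1180000 − 122000 = 1058000 W.

1100000 W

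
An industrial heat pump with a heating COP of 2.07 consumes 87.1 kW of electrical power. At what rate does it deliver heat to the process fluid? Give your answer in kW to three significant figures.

Q̇_H = COP_HP × Ẇ = 2.07 × 87.10 = 180.3 kW.

180 kW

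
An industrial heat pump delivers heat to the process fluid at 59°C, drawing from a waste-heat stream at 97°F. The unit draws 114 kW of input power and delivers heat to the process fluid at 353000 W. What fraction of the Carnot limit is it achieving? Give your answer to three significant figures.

0.213

Converting, Q̇_H = 353000 W = 353.0 kW, so COP_actual = Q̇_H/Ẇ = 353.0/114.0 = 3.096.
In absolute terms T_C = 309.26 K and T_H = 332.15 K, so ΔT = 22.89 K.
COP_Carnot = T_H/ΔT = 332.15/22.89 = 14.51.
η_II = COP_actual/COP_Carnot = 3.096/14.51 = 0.2134.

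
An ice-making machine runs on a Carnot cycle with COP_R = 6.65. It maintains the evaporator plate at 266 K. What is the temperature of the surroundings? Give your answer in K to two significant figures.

310 K

COP_R = T_C/(T_H − T_C) gives T_H − T_C = T_C/COP.
With T_C = 266.00 K, T_H = 266.00 × (1 + 1/6.65) = 306.00 K.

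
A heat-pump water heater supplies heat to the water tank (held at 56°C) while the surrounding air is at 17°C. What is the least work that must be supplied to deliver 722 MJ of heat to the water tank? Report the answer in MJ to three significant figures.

85.5 MJ

In absolute terms T_C = 290.15 K and T_H = 329.15 K, so ΔT = 39.00 K.
The reversible limit is COP_HP = T_H/ΔT = 8.440, so W_min = Q_H/COP = Q_H·ΔT/T_H.
W_min = 722.0 × 39.00/329.15 = 85.55 MJ.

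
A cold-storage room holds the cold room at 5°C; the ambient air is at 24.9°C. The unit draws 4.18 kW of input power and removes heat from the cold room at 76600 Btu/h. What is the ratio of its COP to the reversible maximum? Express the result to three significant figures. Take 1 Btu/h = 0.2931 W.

Converting, Q̇_C = 76600 Btu/h = 22.45 kW, so COP_actual = Q̇_C/Ẇ = 22.45/4.180 = 5.371.
In absolute terms T_C = 278.15 K and T_H = 298.05 K, so ΔT = 19.90 K.
COP_Carnot = T_C/ΔT = 278.15/19.90 = 13.98.
η_II = COP_actual/COP_Carnot = 5.371/13.98 = 0.3843.

0.384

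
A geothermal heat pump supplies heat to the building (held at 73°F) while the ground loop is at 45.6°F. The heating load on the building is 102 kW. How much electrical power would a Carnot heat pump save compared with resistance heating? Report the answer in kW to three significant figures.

In absolute terms T_C = 280.71 K and T_H = 295.93 K, so ΔT = 15.22 K.
COP_Carnot = T_H/ΔT = 295.93/15.22 = 19.44.
Resistance heating needs Ẇ_res = Q̇_H = 102.0 kW; the reversible heat pump needs only Ẇ_hp = Q̇_H/COP = 5.247 kW.
Saving = 102.0 − 5.247 = 96.75 kW.

96.8 kW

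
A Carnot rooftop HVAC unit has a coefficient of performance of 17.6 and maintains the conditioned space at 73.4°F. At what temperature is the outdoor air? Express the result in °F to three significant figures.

COP_R = T_C/(T_H − T_C) gives T_H − T_C = T_C/COP.
With T_C = 296.15 K, T_H = 296.15 × (1 + 1/17.6) = 312.98 K.
Converting, 312.98 K = 103.69°F.

104 °F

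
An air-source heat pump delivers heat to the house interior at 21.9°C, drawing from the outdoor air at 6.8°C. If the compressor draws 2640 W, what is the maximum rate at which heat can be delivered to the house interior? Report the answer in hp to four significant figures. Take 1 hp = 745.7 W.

69.18 hp

In absolute terms T_C = 279.95 K and T_H = 295.05 K, so ΔT = 15.10 K.
COP_Carnot = T_H/ΔT = 295.05/15.10 = 19.54.
Q̇_max = COP_Carnot × Ẇ = 19.54 × 2640 W = 51580 W = 69.18 hp.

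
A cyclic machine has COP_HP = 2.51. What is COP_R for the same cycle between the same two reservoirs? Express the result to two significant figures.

Since Q_H = Q_C + W for any cycle, COP_R = Q_C/W = Q_H/W − 1.
COP_R = 2.51 − 1 = 1.51.

1.5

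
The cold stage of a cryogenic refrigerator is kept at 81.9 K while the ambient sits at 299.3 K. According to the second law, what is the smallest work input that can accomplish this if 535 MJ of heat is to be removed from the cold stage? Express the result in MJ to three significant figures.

1420 MJ

The reservoir spacing is ΔT = 299.3 − 81.9 = 217.4 K.
The reversible limit is COP_R = T_C/ΔT = 0.3767, so W_min = Q_C/COP = Q_C·ΔT/T_C.
W_min = 535.0 × 217.4/81.90 = 1420 MJ.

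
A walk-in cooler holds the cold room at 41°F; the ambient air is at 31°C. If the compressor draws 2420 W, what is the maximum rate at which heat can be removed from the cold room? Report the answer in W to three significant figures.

In absolute terms T_C = 278.15 K and T_H = 304.15 K, so ΔT = 26.00 K.
COP_Carnot = T_C/ΔT = 278.15/26.00 = 10.70.
Q̇_max = COP_Carnot × Ẇ = 10.70 × 2420 W = 25890 W.

25900 W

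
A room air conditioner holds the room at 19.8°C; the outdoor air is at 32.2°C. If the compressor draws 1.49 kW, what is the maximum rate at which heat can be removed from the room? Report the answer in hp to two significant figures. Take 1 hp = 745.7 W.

47 hp

In absolute terms T_C = 292.95 K and T_H = 305.35 K, so ΔT = 12.40 K.
COP_Carnot = T_C/ΔT = 292.95/12.40 = 23.63.
Q̇_max = COP_Carnot × Ẇ = 23.63 × 1.490 kW = 35.20 kW = 47.21 hp.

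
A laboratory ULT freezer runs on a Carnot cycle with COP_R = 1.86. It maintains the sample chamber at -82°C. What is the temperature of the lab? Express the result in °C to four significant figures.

20.77 °C

COP_R = T_C/(T_H − T_C) gives T_H − T_C = T_C/COP.
With T_C = 191.15 K, T_H = 191.15 × (1 + 1/1.86) = 293.92 K.
Converting, 293.92 K = 20.77°C.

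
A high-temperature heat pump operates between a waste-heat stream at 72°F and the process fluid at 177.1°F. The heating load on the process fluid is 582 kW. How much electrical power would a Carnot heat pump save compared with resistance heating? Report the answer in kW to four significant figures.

In absolute terms T_C = 295.37 K and T_H = 353.76 K, so ΔT = 58.39 K.
COP_Carnot = T_H/ΔT = 353.76/58.39 = 6.059.
Resistance heating needs Ẇ_res = Q̇_H = 582.0 kW; the reversible heat pump needs only Ẇ_hp = Q̇_H/COP = 96.06 kW.
Saving = 582.0 − 96.06 = 485.9 kW.

485.9 kW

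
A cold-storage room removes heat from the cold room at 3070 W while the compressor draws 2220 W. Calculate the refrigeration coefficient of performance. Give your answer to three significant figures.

1.38

The first law gives Q̇_H = Q̇_C + Ẇ, so the three rates are Q̇_C = 3070, Q̇_H = 5290, Ẇ = 2220 W.
COP_R = Q̇_C/Ẇ = 3070/2220 = 1.383.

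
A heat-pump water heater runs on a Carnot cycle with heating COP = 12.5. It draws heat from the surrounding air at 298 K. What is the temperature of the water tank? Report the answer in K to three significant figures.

324 K

COP_HP = T_H/(T_H − T_C) rearranges to T_H = COP·T_C/(COP − 1).
With T_C = 298.00 K, T_H = 12.5 × 298.00/11.50 = 323.91 K.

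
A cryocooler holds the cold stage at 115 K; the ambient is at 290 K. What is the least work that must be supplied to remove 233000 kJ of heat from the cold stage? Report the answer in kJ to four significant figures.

The reservoir spacing is ΔT = 290 − 115 = 175.0 K.
The reversible limit is COP_R = T_C/ΔT = 0.6571, so W_min = Q_C/COP = Q_C·ΔT/T_C.
W_min = 233000 × 175.0/115.00 = 354600 kJ.

354600 kJ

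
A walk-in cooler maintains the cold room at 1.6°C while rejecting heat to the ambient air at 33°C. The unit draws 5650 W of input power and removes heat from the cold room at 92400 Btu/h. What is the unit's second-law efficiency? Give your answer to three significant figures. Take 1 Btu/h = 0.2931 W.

Converting, Q̇_C = 92400 Btu/h = 27080 W, so COP_actual = Q̇_C/Ẇ = 27080/5650 = 4.793.
In absolute terms T_C = 274.75 K and T_H = 306.15 K, so ΔT = 31.40 K.
COP_Carnot = T_C/ΔT = 274.75/31.40 = 8.750.
η_II = COP_actual/COP_Carnot = 4.793/8.750 = 0.5478.

0.548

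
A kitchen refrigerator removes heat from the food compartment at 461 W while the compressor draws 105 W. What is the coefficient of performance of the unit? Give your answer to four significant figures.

4.390

The first law gives Q̇_H = Q̇_C + Ẇ, so the three rates are Q̇_C = 461.0, Q̇_H = 566.0, Ẇ = 105.0 W.
COP_R = Q̇_C/Ẇ = 461.0/105.0 = 4.390.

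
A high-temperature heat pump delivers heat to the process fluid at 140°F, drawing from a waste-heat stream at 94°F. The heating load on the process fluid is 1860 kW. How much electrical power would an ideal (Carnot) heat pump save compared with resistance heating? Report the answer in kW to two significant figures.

In absolute terms T_C = 307.59 K and T_H = 333.15 K, so ΔT = 25.56 K.
COP_Carnot = T_H/ΔT = 333.15/25.56 = 13.04.
Resistance heating needs Ẇ_res = Q̇_H = 1860 kW; the reversible heat pump needs only Ẇ_hp = Q̇_H/COP = 142.7 kW.
Saving = 1860 − 142.7 = 1717 kW.

1700 kW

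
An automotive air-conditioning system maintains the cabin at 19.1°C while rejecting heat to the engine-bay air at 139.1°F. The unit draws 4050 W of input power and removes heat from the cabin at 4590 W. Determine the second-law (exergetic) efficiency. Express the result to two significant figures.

0.16

COP_actual = Q̇_C/Ẇ = 4590/4050 = 1.133.
In absolute terms T_C = 292.25 K and T_H = 332.65 K, so ΔT = 40.40 K.
COP_Carnot = T_C/ΔT = 292.25/40.40 = 7.234.
η_II = COP_actual/COP_Carnot = 1.133/7.234 = 0.1567.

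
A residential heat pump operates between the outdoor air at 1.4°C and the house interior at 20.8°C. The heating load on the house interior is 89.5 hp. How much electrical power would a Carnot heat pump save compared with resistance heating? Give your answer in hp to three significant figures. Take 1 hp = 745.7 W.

In absolute terms T_C = 274.55 K and T_H = 293.95 K, so ΔT = 19.40 K.
COP_Carnot = T_H/ΔT = 293.95/19.40 = 15.15.
Resistance heating needs Ẇ_res = Q̇_H = 89.50 hp; the reversible heat pump needs only Ẇ_hp = Q̇_H/COP = 5.907 hp.
Saving = 89.50 − 5.907 = 83.59 hp.

83.6 hp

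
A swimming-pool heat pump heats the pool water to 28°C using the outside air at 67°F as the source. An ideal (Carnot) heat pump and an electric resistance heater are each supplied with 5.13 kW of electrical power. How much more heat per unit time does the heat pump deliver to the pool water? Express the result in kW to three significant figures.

175 kW

In absolute terms T_C = 292.59 K and T_H = 301.15 K, so ΔT = 8.556 K.
COP_Carnot = T_H/ΔT = 301.15/8.556 = 35.20.
The heat pump delivers Q̇_H = COP × Ẇ = 180.6 kW; the resistance heater delivers Ẇ = 5.130 kW.
Extra = (COP − 1)·Ẇ = 175.4 kW.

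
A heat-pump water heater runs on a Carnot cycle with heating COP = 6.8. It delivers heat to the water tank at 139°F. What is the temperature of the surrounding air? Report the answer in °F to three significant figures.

51.0 °F

COP_HP = T_H/(T_H − T_C) gives T_H − T_C = T_H/COP.
With T_H = 332.59 K, T_C = 332.59 × (1 − 1/6.8) = 283.68 K.
Converting, 283.68 K = 50.96°F.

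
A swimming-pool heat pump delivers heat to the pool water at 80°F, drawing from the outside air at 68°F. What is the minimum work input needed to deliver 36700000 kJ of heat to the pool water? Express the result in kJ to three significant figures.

In absolute terms T_C = 293.15 K and T_H = 299.82 K, so ΔT = 6.667 K.
The reversible limit is COP_HP = T_H/ΔT = 44.97, so W_min = Q_H/COP = Q_H·ΔT/T_H.
W_min = 36700000 × 6.667/299.82 = 816100 kJ.

816000 kJ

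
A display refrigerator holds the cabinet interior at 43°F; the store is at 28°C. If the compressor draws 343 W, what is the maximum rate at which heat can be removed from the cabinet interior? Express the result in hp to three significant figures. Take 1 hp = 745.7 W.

In absolute terms T_C = 279.26 K and T_H = 301.15 K, so ΔT = 21.89 K.
COP_Carnot = T_C/ΔT = 279.26/21.89 = 12.76.
Q̇_max = COP_Carnot × Ẇ = 12.76 × 343.0 W = 4376 W = 5.868 hp.

5.87 hp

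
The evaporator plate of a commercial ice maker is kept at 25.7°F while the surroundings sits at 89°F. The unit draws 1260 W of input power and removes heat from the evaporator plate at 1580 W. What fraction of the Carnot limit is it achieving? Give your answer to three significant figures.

0.164

COP_actual = Q̇_C/Ẇ = 1580/1260 = 1.254.
In absolute terms T_C = 269.65 K and T_H = 304.82 K, so ΔT = 35.17 K.
COP_Carnot = T_C/ΔT = 269.65/35.17 = 7.668.
η_II = COP_actual/COP_Carnot = 1.254/7.668 = 0.1635.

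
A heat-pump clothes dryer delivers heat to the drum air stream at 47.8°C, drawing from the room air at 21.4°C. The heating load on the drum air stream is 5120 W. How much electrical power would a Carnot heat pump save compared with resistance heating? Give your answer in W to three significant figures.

4700 W

In absolute terms T_C = 294.55 K and T_H = 320.95 K, so ΔT = 26.40 K.
COP_Carnot = T_H/ΔT = 320.95/26.40 = 12.16.
Resistance heating needs Ẇ_res = Q̇_H = 5120 W; the reversible heat pump needs only Ẇ_hp = Q̇_H/COP = 421.1 W.
Saving = 5120 − 421.1 = 4699 W.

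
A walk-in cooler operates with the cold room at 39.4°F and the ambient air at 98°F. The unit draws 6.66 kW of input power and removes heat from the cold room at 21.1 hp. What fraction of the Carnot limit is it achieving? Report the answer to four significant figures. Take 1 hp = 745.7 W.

Converting, Q̇_C = 21.10 hp = 15.73 kW, so COP_actual = Q̇_C/Ẇ = 15.73/6.660 = 2.363.
In absolute terms T_C = 277.26 K and T_H = 309.82 K, so ΔT = 32.56 K.
COP_Carnot = T_C/ΔT = 277.26/32.56 = 8.517.
η_II = COP_actual/COP_Carnot = 2.363/8.517 = 0.2774.

0.2774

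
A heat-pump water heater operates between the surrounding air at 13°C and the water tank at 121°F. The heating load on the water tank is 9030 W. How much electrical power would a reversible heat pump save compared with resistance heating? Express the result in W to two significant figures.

In absolute terms T_C = 286.15 K and T_H = 322.59 K, so ΔT = 36.44 K.
COP_Carnot = T_H/ΔT = 322.59/36.44 = 8.852.
Resistance heating needs Ẇ_res = Q̇_H = 9030 W; the reversible heat pump needs only Ẇ_hp = Q̇_H/COP = 1020 W.
Saving = 9030 − 1020 = 8010 W.

8000 W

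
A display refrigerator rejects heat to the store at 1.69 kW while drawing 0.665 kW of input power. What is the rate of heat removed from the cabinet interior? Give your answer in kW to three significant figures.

For a cyclic device the first law requires Q̇_H = Q̇_C + Ẇ.
Q̇_C = Q̇_H − Ẇ = 1.025 kW.

1.03 kW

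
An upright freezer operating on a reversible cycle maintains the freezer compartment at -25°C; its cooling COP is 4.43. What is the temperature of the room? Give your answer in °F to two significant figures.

88 °F

COP_R = T_C/(T_H − T_C) gives T_H − T_C = T_C/COP.
With T_C = 248.15 K, T_H = 248.15 × (1 + 1/4.43) = 304.17 K.
Converting, 304.17 K = 87.83°F.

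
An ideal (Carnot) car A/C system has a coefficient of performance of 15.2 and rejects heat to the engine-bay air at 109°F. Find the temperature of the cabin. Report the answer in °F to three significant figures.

73.9 °F

For a Carnot refrigerator COP_R = T_C/(T_H − T_C), so T_C = COP·T_H/(1 + COP).
With T_H = 315.93 K, T_C = 15.2 × 315.93/16.20 = 296.43 K.
Converting, 296.43 K = 73.90°F.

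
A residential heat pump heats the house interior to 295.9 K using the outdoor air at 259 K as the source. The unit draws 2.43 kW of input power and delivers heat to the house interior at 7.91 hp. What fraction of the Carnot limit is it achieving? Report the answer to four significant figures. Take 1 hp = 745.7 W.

Converting, Q̇_H = 7.910 hp = 5.898 kW, so COP_actual = Q̇_H/Ẇ = 5.898/2.430 = 2.427.
The reservoir spacing is ΔT = 295.9 − 259 = 36.90 K.
COP_Carnot = T_H/ΔT = 295.90/36.90 = 8.019.
η_II = COP_actual/COP_Carnot = 2.427/8.019 = 0.3027.

0.3027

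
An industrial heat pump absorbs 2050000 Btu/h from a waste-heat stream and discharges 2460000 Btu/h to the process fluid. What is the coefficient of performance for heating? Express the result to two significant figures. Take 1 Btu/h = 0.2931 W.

The first law gives Q̇_H = Q̇_C + Ẇ, so the three rates are Q̇_C = 2050000, Q̇_H = 2460000, Ẇ = 410000 Btu/h.
COP_HP = Q̇_H/Ẇ = 2460000/410000 = 6.000.

6.0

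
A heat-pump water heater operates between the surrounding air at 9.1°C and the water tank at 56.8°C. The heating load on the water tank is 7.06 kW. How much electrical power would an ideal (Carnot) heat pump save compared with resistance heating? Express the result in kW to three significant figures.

6.04 kW

In absolute terms T_C = 282.25 K and T_H = 329.95 K, so ΔT = 47.70 K.
COP_Carnot = T_H/ΔT = 329.95/47.70 = 6.917.
Resistance heating needs Ẇ_res = Q̇_H = 7.060 kW; the reversible heat pump needs only Ẇ_hp = Q̇_H/COP = 1.021 kW.
Saving = 7.060 − 1.021 = 6.039 kW.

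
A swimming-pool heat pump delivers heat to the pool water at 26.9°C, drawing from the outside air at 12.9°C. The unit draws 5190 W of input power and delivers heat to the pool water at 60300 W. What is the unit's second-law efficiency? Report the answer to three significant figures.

0.542

COP_actual = Q̇_H/Ẇ = 60300/5190 = 11.62.
In absolute terms T_C = 286.05 K and T_H = 300.05 K, so ΔT = 14.00 K.
COP_Carnot = T_H/ΔT = 300.05/14.00 = 21.43.
η_II = COP_actual/COP_Carnot = 11.62/21.43 = 0.5421.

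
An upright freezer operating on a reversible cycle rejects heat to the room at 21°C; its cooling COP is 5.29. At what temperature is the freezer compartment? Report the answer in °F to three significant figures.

-14.4 °F

For a Carnot refrigerator COP_R = T_C/(T_H − T_C), so T_C = COP·T_H/(1 + COP).
With T_H = 294.15 K, T_C = 5.29 × 294.15/6.290 = 247.39 K.
Converting, 247.39 K = -14.38°F.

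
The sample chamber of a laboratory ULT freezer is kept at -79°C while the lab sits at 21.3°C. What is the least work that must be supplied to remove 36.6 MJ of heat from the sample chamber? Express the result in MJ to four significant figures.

In absolute terms T_C = 194.15 K and T_H = 294.45 K, so ΔT = 100.3 K.
The reversible limit is COP_R = T_C/ΔT = 1.936, so W_min = Q_C/COP = Q_C·ΔT/T_C.
W_min = 36.60 × 100.3/194.15 = 18.91 MJ.

18.91 MJ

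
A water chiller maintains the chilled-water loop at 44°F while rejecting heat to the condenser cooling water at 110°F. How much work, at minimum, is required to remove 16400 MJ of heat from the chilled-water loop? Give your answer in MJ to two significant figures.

In absolute terms T_C = 279.82 K and T_H = 316.48 K, so ΔT = 36.67 K.
The reversible limit is COP_R = T_C/ΔT = 7.631, so W_min = Q_C/COP = Q_C·ΔT/T_C.
W_min = 16400 × 36.67/279.82 = 2149 MJ.

2100 MJ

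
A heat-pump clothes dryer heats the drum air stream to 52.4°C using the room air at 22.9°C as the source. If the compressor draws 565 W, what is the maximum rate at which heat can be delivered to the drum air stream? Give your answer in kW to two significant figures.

In absolute terms T_C = 296.05 K and T_H = 325.55 K, so ΔT = 29.50 K.
COP_Carnot = T_H/ΔT = 325.55/29.50 = 11.04.
Q̇_max = COP_Carnot × Ẇ = 11.04 × 565.0 W = 6235 W = 6.235 kW.

6.2 kW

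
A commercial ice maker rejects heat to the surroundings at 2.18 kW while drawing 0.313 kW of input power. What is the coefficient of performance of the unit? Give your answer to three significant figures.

5.96

The first law gives Q̇_H = Q̇_C + Ẇ, so the three rates are Q̇_C = 1.867, Q̇_H = 2.180, Ẇ = 0.3130 kW.
COP_R = Q̇_C/Ẇ = 1.867/0.3130 = 5.965.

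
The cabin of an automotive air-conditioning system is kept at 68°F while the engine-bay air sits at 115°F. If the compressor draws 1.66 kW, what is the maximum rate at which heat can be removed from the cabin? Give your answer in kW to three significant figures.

18.6 kW

In absolute terms T_C = 293.15 K and T_H = 319.26 K, so ΔT = 26.11 K.
COP_Carnot = T_C/ΔT = 293.15/26.11 = 11.23.
Q̇_max = COP_Carnot × Ẇ = 11.23 × 1.660 kW = 18.64 kW.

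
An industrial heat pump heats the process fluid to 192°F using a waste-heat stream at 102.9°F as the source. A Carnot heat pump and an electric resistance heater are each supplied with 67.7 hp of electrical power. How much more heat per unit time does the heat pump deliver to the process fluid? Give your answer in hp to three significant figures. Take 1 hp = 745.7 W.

427 hp

In absolute terms T_C = 312.54 K and T_H = 362.04 K, so ΔT = 49.50 K.
COP_Carnot = T_H/ΔT = 362.04/49.50 = 7.314.
The heat pump delivers Q̇_H = COP × Ẇ = 495.2 hp; the resistance heater delivers Ẇ = 67.70 hp.
Extra = (COP − 1)·Ẇ = 427.5 hp.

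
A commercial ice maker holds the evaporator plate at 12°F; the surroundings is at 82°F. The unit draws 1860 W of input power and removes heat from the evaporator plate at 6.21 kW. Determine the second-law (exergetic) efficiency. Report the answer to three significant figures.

Converting, Q̇_C = 6.210 kW = 6210 W, so COP_actual = Q̇_C/Ẇ = 6210/1860 = 3.339.
In absolute terms T_C = 262.04 K and T_H = 300.93 K, so ΔT = 38.89 K.
COP_Carnot = T_C/ΔT = 262.04/38.89 = 6.738.
η_II = COP_actual/COP_Carnot = 3.339/6.738 = 0.4955.

0.495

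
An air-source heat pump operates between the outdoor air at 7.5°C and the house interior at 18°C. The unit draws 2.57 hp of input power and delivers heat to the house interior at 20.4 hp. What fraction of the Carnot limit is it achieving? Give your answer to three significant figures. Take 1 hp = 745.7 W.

0.286

COP_actual = Q̇_H/Ẇ = 20.40/2.570 = 7.938.
In absolute terms T_C = 280.65 K and T_H = 291.15 K, so ΔT = 10.50 K.
COP_Carnot = T_H/ΔT = 291.15/10.50 = 27.73.
η_II = COP_actual/COP_Carnot = 7.938/27.73 = 0.2863.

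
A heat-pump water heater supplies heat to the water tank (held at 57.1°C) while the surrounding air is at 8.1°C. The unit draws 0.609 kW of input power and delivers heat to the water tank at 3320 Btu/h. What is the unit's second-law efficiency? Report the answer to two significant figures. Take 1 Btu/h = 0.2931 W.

Converting, Q̇_H = 3320 Btu/h = 0.9731 kW, so COP_actual = Q̇_H/Ẇ = 0.9731/0.6090 = 1.598.
In absolute terms T_C = 281.25 K and T_H = 330.25 K, so ΔT = 49.00 K.
COP_Carnot = T_H/ΔT = 330.25/49.00 = 6.740.
η_II = COP_actual/COP_Carnot = 1.598/6.740 = 0.2371.

0.24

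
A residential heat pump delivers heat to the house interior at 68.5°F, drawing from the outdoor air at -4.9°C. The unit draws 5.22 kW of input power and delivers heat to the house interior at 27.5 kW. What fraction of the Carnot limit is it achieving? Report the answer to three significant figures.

COP_actual = Q̇_H/Ẇ = 27.50/5.220 = 5.268.
In absolute terms T_C = 268.25 K and T_H = 293.43 K, so ΔT = 25.18 K.
COP_Carnot = T_H/ΔT = 293.43/25.18 = 11.65.
η_II = COP_actual/COP_Carnot = 5.268/11.65 = 0.4520.

0.452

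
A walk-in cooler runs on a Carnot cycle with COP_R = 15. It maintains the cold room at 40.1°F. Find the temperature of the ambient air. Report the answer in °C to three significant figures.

COP_R = T_C/(T_H − T_C) gives T_H − T_C = T_C/COP.
With T_C = 277.65 K, T_H = 277.65 × (1 + 1/15) = 296.16 K.
Converting, 296.16 K = 23.01°C.

23.0 °C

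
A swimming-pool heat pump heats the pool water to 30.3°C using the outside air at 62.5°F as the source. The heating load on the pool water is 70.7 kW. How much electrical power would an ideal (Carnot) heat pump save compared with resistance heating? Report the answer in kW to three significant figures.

67.6 kW

In absolute terms T_C = 290.09 K and T_H = 303.45 K, so ΔT = 13.36 K.
COP_Carnot = T_H/ΔT = 303.45/13.36 = 22.72.
Resistance heating needs Ẇ_res = Q̇_H = 70.70 kW; the reversible heat pump needs only Ẇ_hp = Q̇_H/COP = 3.112 kW.
Saving = 70.70 − 3.112 = 67.59 kW.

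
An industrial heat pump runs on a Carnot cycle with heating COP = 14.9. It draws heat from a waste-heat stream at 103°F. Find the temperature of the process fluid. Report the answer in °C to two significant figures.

COP_HP = T_H/(T_H − T_C) rearranges to T_H = COP·T_C/(COP − 1).
With T_C = 312.59 K, T_H = 14.9 × 312.59/13.90 = 335.08 K.
Converting, 335.08 K = 61.93°C.

62 °C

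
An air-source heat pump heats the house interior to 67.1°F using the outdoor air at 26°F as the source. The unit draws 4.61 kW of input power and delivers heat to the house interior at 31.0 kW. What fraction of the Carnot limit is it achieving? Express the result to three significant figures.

0.525

COP_actual = Q̇_H/Ẇ = 31.00/4.610 = 6.725.
In absolute terms T_C = 269.82 K and T_H = 292.65 K, so ΔT = 22.83 K.
COP_Carnot = T_H/ΔT = 292.65/22.83 = 12.82.
η_II = COP_actual/COP_Carnot = 6.725/12.82 = 0.5247.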